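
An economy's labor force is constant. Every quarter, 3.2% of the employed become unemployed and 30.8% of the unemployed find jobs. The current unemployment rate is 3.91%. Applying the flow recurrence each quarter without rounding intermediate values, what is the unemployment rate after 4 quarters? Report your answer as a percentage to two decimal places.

Unemployment rate after four quarters ≈ 8.37%.

With a fixed labor force, u_{t+1} = u_t + s·(1−u_t) − f·u_t = u_t·(1−s−f) + s.
Here 1−s−f = 0.660 and s = 0.032.
u_1 = 0.039100 × 0.660 + 0.032 = 0.057806.
u_2 = 0.057806 × 0.660 + 0.032 = 0.070152.
u_3 = 0.070152 × 0.660 + 0.032 = 0.078300.
u_4 = 0.078300 × 0.660 + 0.032 = 0.083678.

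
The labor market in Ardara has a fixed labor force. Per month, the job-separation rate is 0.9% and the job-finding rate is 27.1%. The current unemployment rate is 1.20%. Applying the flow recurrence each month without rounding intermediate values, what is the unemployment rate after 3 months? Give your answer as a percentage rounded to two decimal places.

With a fixed labor force, u_{t+1} = u_t + s·(1−u_t) − f·u_t = u_t·(1−s−f) + s.
Here 1−s−f = 0.720 and s = 0.009.
u_1 = 0.012000 × 0.720 + 0.009 = 0.017640.
u_2 = 0.017640 × 0.720 + 0.009 = 0.021701.
u_3 = 0.021701 × 0.720 + 0.009 = 0.024625.

Unemployment rate after three months ≈ 2.46%.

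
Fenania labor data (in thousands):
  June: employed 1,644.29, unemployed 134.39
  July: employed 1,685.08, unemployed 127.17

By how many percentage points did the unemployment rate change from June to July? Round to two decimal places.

The unemployment rate changed by −0.54 percentage points.

June: labor force = 1,644.29 + 134.39 = 1,778.68; u = 134.39/1,778.68 = 7.56%.
July: labor force = 1,685.08 + 127.17 = 1,812.25; u = 127.17/1,812.25 = 7.02%.
Change = 7.02% − 7.56% = −0.54 pp.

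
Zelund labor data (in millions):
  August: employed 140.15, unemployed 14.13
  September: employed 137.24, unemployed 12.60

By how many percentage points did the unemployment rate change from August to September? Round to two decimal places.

August: labor force = 140.15 + 14.13 = 154.28; u = 14.13/154.28 = 9.16%.
September: labor force = 137.24 + 12.60 = 149.84; u = 12.60/149.84 = 8.41%.
Change = 8.41% − 9.16% = −0.75 pp.

The unemployment rate changed by −0.75 percentage points.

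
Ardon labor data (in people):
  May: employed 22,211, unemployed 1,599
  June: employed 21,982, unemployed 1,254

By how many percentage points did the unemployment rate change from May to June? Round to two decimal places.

May: labor force = 22,211 + 1,599 = 23,810; u = 1,599/23,810 = 6.72%.
June: labor force = 21,982 + 1,254 = 23,236; u = 1,254/23,236 = 5.40%.
Change = 5.40% − 6.72% = −1.32 pp.

The unemployment rate changed by −1.32 percentage points.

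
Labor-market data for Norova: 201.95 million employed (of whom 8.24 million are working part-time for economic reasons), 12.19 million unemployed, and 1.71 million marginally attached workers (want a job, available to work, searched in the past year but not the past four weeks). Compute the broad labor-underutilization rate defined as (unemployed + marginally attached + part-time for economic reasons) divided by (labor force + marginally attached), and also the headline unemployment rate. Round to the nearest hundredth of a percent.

Broad underutilization rate ≈ 10.26%; headline unemployment rate ≈ 5.69%.

Labor force = 201.95 + 12.19 = 214.14 million.
Numerator = 12.19 + 1.71 + 8.24 = 22.14 million.
Denominator = 214.14 + 1.71 = 215.85 million.
Broad rate = 22.14 / 215.85 = 10.26%.
Headline unemployment rate = 12.19 / 214.14 = 5.69%.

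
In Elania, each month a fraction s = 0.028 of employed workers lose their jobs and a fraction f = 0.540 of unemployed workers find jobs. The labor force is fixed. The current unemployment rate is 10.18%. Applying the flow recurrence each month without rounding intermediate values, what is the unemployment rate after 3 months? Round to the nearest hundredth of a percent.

Unemployment rate after three months ≈ 5.35%.

With a fixed labor force, u_{t+1} = u_t + s·(1−u_t) − f·u_t = u_t·(1−s−f) + s.
Here 1−s−f = 0.432 and s = 0.028.
u_1 = 0.101800 × 0.432 + 0.028 = 0.071978.
u_2 = 0.071978 × 0.432 + 0.028 = 0.059094.
u_3 = 0.059094 × 0.432 + 0.028 = 0.053529.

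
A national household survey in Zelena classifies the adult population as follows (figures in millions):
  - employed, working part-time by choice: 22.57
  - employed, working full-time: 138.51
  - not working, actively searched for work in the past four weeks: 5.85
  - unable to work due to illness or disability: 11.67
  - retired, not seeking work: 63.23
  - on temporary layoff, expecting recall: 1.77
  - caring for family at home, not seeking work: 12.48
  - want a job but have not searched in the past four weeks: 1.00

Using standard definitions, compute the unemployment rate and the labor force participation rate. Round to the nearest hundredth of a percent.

Employed = 22.57 + 138.51 = 161.08 million.
Unemployed = 5.85 + 1.77 = 7.62 million (jobless and actively searching, or on temporary layoff).
Labor force = 161.08 + 7.62 = 168.70 million.
Not in labor force = 11.67 + 63.23 + 12.48 + 1.00 = 88.38 million (those not working and not actively searching are outside the labor force — including those who want a job but have given up searching).
Civilian working-age population = 168.70 + 88.38 = 257.08 million.
Unemployment rate = 7.62 / 168.70 = 4.52%.
Labor force participation rate = 168.70 / 257.08 = 65.62%.

Unemployment rate ≈ 4.52%; labor force participation rate ≈ 65.62%.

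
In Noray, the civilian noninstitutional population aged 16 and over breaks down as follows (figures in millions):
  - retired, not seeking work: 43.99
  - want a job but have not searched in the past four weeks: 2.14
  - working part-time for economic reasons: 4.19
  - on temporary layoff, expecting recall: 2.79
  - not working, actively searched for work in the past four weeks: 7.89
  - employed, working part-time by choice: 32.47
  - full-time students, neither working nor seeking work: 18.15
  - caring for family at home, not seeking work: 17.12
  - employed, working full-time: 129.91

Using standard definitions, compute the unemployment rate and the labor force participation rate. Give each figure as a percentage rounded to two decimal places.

Employed = 4.19 + 32.47 + 129.91 = 166.57 million (anyone who worked, including part-time for economic reasons, counts as employed).
Unemployed = 2.79 + 7.89 = 10.68 million (jobless and actively searching, or on temporary layoff).
Labor force = 166.57 + 10.68 = 177.25 million.
Not in labor force = 43.99 + 2.14 + 18.15 + 17.12 = 81.40 million (those not working and not actively searching are outside the labor force — including those who want a job but have given up searching).
Civilian working-age population = 177.25 + 81.40 = 258.65 million.
Unemployment rate = 10.68 / 177.25 = 6.03%.
Labor force participation rate = 177.25 / 258.65 = 68.53%.

Unemployment rate ≈ 6.03%; labor force participation rate ≈ 68.53%.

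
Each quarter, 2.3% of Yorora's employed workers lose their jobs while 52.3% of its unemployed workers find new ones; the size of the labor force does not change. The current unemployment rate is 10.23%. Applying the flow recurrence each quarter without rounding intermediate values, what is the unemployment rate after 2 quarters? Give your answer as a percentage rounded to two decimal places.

Unemployment rate after two quarters ≈ 5.45%.

With a fixed labor force, u_{t+1} = u_t + s·(1−u_t) − f·u_t = u_t·(1−s−f) + s.
Here 1−s−f = 0.454 and s = 0.023.
u_1 = 0.102300 × 0.454 + 0.023 = 0.069444.
u_2 = 0.069444 × 0.454 + 0.023 = 0.054528.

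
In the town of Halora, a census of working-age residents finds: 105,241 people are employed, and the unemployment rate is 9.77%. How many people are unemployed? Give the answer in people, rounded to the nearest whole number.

Let U be the number unemployed. The labor force is E + U, and U/(E+U) = 0.0977.
So U = 0.0977 × 105,241 / (1 − 0.0977) = 10282.05 / 0.9023 ≈ 11,395.

About 11,395 are unemployed.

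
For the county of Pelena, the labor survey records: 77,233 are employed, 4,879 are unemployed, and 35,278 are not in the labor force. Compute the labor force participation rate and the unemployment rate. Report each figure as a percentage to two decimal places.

Labor force = employed + unemployed = 77,233 + 4,879 = 82,112.
Working-age population = 82,112 + 35,278 = 117,390.
Unemployment rate = 4,879 / 82,112 = 5.94%.
Labor force participation rate = 82,112 / 117,390 = 69.95%.

Labor force participation rate ≈ 69.95%; unemployment rate ≈ 5.94%.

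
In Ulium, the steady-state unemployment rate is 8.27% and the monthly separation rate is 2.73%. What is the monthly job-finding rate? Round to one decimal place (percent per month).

Job-finding rate ≈ 30.3% per month.

From u* = s/(s+f): f = s·(1−u)/u.
f = 2.73 × (1 − 0.0827) / 0.0827 = 2.5042 / 0.0827 ≈ 30.3% per month.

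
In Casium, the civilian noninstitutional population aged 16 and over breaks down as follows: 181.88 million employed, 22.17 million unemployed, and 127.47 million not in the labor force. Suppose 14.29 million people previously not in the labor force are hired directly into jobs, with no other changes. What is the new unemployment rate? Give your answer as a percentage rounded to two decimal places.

Initially, labor force = 181.88 + 22.17 = 204.05 million, so u = 22.17/204.05 = 10.86%.
After the change, employed and labor force both rise by 14.29; unemployed unchanged → E = 196.17, U = 22.17, labor force = 218.34 million.
New unemployment rate = 22.17 / 218.34 = 10.15%.

New unemployment rate ≈ 10.15%.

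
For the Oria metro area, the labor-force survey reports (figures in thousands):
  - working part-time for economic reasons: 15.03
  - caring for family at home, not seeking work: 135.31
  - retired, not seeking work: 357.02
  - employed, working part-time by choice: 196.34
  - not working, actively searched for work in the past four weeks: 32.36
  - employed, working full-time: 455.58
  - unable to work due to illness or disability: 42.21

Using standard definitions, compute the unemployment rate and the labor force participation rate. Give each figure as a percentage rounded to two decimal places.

Employed = 15.03 + 196.34 + 455.58 = 666.95 thousand (anyone who worked, including part-time for economic reasons, counts as employed).
Unemployed = 32.36 thousand.
Labor force = 666.95 + 32.36 = 699.31 thousand.
Not in labor force = 135.31 + 357.02 + 42.21 = 534.54 thousand (those not working and not actively searching are outside the labor force).
Civilian working-age population = 699.31 + 534.54 = 1,233.85 thousand.
Unemployment rate = 32.36 / 699.31 = 4.63%.
Labor force participation rate = 699.31 / 1,233.85 = 56.68%.

Unemployment rate ≈ 4.63%; labor force participation rate ≈ 56.68%.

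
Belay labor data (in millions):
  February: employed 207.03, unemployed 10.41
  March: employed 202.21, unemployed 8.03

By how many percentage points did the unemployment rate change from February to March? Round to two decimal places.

February: labor force = 207.03 + 10.41 = 217.44; u = 10.41/217.44 = 4.79%.
March: labor force = 202.21 + 8.03 = 210.24; u = 8.03/210.24 = 3.82%.
Change = 3.82% − 4.79% = −0.97 pp.

The unemployment rate changed by −0.97 percentage points.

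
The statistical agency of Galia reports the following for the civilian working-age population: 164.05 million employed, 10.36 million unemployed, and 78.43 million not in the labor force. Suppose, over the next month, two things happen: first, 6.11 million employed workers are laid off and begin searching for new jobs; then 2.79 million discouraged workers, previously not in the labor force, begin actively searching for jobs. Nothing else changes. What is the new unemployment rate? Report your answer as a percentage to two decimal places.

Initially, labor force = 164.05 + 10.36 = 174.41 million, so u = 10.36/174.41 = 5.94%.
After the first change, employed falls and unemployed rises by 6.11; labor force unchanged → E = 157.94, U = 16.47, labor force = 174.41 million.
After the second change, unemployed and labor force both rise by 2.79 → E = 157.94, U = 19.26, labor force = 177.20 million.
New unemployment rate = 19.26 / 177.20 = 10.87%.

New unemployment rate ≈ 10.87%.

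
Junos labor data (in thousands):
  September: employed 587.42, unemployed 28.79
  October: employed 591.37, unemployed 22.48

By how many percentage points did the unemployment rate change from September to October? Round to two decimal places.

The unemployment rate changed by −1.01 percentage points.

September: labor force = 587.42 + 28.79 = 616.21; u = 28.79/616.21 = 4.67%.
October: labor force = 591.37 + 22.48 = 613.85; u = 22.48/613.85 = 3.66%.
Change = 3.66% − 4.67% = −1.01 pp.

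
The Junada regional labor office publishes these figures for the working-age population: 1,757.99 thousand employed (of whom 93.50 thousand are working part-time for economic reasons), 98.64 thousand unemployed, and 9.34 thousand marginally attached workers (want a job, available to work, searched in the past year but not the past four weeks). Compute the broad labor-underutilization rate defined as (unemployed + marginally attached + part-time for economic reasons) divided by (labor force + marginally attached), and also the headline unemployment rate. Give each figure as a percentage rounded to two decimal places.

Labor force = 1,757.99 + 98.64 = 1,856.63 thousand.
Numerator = 98.64 + 9.34 + 93.50 = 201.48 thousand.
Denominator = 1,856.63 + 9.34 = 1,865.97 thousand.
Broad rate = 201.48 / 1,865.97 = 10.80%.
Headline unemployment rate = 98.64 / 1,856.63 = 5.31%.

Broad underutilization rate ≈ 10.80%; headline unemployment rate ≈ 5.31%.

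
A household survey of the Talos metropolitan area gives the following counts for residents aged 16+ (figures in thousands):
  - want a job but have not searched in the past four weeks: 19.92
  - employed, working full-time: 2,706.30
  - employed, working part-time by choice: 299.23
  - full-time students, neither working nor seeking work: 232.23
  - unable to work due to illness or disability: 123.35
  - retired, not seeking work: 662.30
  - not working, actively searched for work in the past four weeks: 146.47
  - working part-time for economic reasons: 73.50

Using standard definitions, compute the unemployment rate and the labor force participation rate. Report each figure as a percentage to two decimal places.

Employed = 2,706.30 + 299.23 + 73.50 = 3,079.03 thousand (anyone who worked, including part-time for economic reasons, counts as employed).
Unemployed = 146.47 thousand.
Labor force = 3,079.03 + 146.47 = 3,225.50 thousand.
Not in labor force = 19.92 + 232.23 + 123.35 + 662.30 = 1,037.80 thousand (those not working and not actively searching are outside the labor force — including those who want a job but have given up searching).
Civilian working-age population = 3,225.50 + 1,037.80 = 4,263.30 thousand.
Unemployment rate = 146.47 / 3,225.50 = 4.54%.
Labor force participation rate = 3,225.50 / 4,263.30 = 75.66%.

Unemployment rate ≈ 4.54%; labor force participation rate ≈ 75.66%.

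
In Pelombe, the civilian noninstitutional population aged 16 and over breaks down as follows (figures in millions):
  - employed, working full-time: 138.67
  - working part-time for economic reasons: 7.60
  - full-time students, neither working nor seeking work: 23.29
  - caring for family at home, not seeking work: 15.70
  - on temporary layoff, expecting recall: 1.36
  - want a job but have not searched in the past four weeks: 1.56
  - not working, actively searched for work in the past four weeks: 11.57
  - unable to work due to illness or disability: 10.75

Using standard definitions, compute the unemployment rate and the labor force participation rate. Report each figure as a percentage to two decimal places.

Unemployment rate ≈ 8.12%; labor force participation rate ≈ 75.63%.

Employed = 138.67 + 7.60 = 146.27 million (anyone who worked, including part-time for economic reasons, counts as employed).
Unemployed = 1.36 + 11.57 = 12.93 million (jobless and actively searching, or on temporary layoff).
Labor force = 146.27 + 12.93 = 159.20 million.
Not in labor force = 23.29 + 15.70 + 1.56 + 10.75 = 51.30 million (those not working and not actively searching are outside the labor force — including those who want a job but have given up searching).
Civilian working-age population = 159.20 + 51.30 = 210.50 million.
Unemployment rate = 12.93 / 159.20 = 8.12%.
Labor force participation rate = 159.20 / 210.50 = 75.63%.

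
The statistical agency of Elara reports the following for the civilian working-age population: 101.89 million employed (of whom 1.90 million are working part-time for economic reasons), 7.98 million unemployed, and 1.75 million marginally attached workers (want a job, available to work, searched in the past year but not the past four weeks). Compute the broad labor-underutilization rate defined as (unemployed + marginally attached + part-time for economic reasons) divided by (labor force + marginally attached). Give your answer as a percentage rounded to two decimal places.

Broad underutilization rate ≈ 10.42%.

Labor force = 101.89 + 7.98 = 109.87 million.
Numerator = 7.98 + 1.75 + 1.90 = 11.63 million.
Denominator = 109.87 + 1.75 = 111.62 million.
Broad rate = 11.63 / 111.62 = 10.42%.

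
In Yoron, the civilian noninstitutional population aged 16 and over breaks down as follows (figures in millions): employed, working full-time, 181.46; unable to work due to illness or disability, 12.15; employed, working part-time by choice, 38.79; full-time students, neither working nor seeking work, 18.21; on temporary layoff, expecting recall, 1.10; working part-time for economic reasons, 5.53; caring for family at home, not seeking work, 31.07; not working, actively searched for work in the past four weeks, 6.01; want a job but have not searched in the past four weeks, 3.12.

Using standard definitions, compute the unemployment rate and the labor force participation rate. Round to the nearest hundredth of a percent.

Unemployment rate ≈ 3.05%; labor force participation rate ≈ 78.30%.

Employed = 181.46 + 38.79 + 5.53 = 225.78 million (anyone who worked, including part-time for economic reasons, counts as employed).
Unemployed = 1.10 + 6.01 = 7.11 million (jobless and actively searching, or on temporary layoff).
Labor force = 225.78 + 7.11 = 232.89 million.
Not in labor force = 12.15 + 18.21 + 31.07 + 3.12 = 64.55 million (those not working and not actively searching are outside the labor force — including those who want a job but have given up searching).
Civilian working-age population = 232.89 + 64.55 = 297.44 million.
Unemployment rate = 7.11 / 232.89 = 3.05%.
Labor force participation rate = 232.89 / 297.44 = 78.30%.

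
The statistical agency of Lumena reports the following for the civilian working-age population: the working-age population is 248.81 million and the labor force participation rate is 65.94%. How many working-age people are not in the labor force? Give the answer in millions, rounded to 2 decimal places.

Share not in the labor force = 1 − 0.6594 = 0.3406.
Not in labor force = 0.3406 × 248.81 ≈ 84.74 million.

About 84.74 million are not in the labor force.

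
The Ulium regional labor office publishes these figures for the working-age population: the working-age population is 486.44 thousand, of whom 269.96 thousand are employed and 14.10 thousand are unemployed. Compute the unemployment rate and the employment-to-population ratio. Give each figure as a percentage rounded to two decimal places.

Unemployment rate ≈ 4.96%; employment-population ratio ≈ 55.50%.

Labor force = employed + unemployed = 269.96 + 14.10 = 284.06 thousand.
Unemployment rate = 14.10 / 284.06 = 4.96%.
Employment-population ratio = 269.96 / 486.44 = 55.50%.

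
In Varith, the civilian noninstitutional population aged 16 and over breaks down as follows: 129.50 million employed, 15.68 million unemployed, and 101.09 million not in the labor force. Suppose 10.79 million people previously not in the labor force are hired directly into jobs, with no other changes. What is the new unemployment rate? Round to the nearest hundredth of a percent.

Initially, labor force = 129.50 + 15.68 = 145.18 million, so u = 15.68/145.18 = 10.80%.
After the change, employed and labor force both rise by 10.79; unemployed unchanged → E = 140.29, U = 15.68, labor force = 155.97 million.
New unemployment rate = 15.68 / 155.97 = 10.05%.

New unemployment rate ≈ 10.05%.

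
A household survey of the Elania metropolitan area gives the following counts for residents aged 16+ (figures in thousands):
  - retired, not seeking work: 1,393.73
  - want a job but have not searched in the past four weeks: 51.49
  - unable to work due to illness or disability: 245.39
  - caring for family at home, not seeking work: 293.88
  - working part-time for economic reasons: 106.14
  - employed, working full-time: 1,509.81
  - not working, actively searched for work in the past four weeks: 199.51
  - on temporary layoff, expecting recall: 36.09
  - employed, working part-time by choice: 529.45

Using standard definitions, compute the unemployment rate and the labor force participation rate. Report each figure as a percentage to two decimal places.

Unemployment rate ≈ 9.90%; labor force participation rate ≈ 54.54%.

Employed = 106.14 + 1,509.81 + 529.45 = 2,145.40 thousand (anyone who worked, including part-time for economic reasons, counts as employed).
Unemployed = 199.51 + 36.09 = 235.60 thousand (jobless and actively searching, or on temporary layoff).
Labor force = 2,145.40 + 235.60 = 2,381.00 thousand.
Not in labor force = 1,393.73 + 51.49 + 245.39 + 293.88 = 1,984.49 thousand (those not working and not actively searching are outside the labor force — including those who want a job but have given up searching).
Civilian working-age population = 2,381.00 + 1,984.49 = 4,365.49 thousand.
Unemployment rate = 235.60 / 2,381.00 = 9.90%.
Labor force participation rate = 2,381.00 / 4,365.49 = 54.54%.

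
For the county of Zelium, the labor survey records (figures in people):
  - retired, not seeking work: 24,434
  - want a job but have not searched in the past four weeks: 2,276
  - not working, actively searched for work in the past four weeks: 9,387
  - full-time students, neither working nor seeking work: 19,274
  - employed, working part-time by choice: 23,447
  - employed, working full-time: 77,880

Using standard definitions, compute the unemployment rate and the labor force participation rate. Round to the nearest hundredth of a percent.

Employed = 23,447 + 77,880 = 101,327.
Unemployed = 9,387.
Labor force = 101,327 + 9,387 = 110,714.
Not in labor force = 24,434 + 2,276 + 19,274 = 45,984 (those not working and not actively searching are outside the labor force — including those who want a job but have given up searching).
Civilian working-age population = 110,714 + 45,984 = 156,698.
Unemployment rate = 9,387 / 110,714 = 8.48%.
Labor force participation rate = 110,714 / 156,698 = 70.65%.

Unemployment rate ≈ 8.48%; labor force participation rate ≈ 70.65%.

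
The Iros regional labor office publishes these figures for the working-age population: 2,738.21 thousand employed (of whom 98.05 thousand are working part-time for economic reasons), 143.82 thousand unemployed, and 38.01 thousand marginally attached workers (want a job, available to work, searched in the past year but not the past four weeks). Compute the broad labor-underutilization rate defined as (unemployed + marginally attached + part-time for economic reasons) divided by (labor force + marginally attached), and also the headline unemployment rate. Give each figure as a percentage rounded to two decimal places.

Labor force = 2,738.21 + 143.82 = 2,882.03 thousand.
Numerator = 143.82 + 38.01 + 98.05 = 279.88 thousand.
Denominator = 2,882.03 + 38.01 = 2,920.04 thousand.
Broad rate = 279.88 / 2,920.04 = 9.58%.
Headline unemployment rate = 143.82 / 2,882.03 = 4.99%.

Broad underutilization rate ≈ 9.58%; headline unemployment rate ≈ 4.99%.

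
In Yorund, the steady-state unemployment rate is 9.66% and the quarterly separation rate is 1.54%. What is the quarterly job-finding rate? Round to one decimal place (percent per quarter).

Job-finding rate ≈ 14.4% per quarter.

From u* = s/(s+f): f = s·(1−u)/u.
f = 1.54 × (1 − 0.0966) / 0.0966 = 1.3912 / 0.0966 ≈ 14.4% per quarter.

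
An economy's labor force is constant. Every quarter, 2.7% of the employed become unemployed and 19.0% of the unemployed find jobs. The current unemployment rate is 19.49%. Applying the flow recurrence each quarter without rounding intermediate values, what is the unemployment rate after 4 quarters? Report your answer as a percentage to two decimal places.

Unemployment rate after four quarters ≈ 15.09%.

With a fixed labor force, u_{t+1} = u_t + s·(1−u_t) − f·u_t = u_t·(1−s−f) + s.
Here 1−s−f = 0.783 and s = 0.027.
u_1 = 0.194900 × 0.783 + 0.027 = 0.179607.
u_2 = 0.179607 × 0.783 + 0.027 = 0.167632.
u_3 = 0.167632 × 0.783 + 0.027 = 0.158256.
u_4 = 0.158256 × 0.783 + 0.027 = 0.150914.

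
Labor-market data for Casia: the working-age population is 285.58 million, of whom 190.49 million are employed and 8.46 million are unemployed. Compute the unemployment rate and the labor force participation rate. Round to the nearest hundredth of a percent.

Unemployment rate ≈ 4.25%; labor force participation rate ≈ 69.67%.

Labor force = employed + unemployed = 190.49 + 8.46 = 198.95 million.
Unemployment rate = 8.46 / 198.95 = 4.25%.
Labor force participation rate = 198.95 / 285.58 = 69.67%.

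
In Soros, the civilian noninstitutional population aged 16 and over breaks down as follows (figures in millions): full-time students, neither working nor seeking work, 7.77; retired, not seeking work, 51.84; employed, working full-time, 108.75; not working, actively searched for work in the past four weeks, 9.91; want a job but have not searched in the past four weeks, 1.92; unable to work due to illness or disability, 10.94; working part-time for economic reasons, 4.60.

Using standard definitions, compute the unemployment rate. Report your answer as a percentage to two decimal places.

Unemployment rate ≈ 8.04%.

Employed = 108.75 + 4.60 = 113.35 million (anyone who worked, including part-time for economic reasons, counts as employed).
Unemployed = 9.91 million.
Labor force = 113.35 + 9.91 = 123.26 million.
Unemployment rate = 9.91 / 123.26 = 8.04%.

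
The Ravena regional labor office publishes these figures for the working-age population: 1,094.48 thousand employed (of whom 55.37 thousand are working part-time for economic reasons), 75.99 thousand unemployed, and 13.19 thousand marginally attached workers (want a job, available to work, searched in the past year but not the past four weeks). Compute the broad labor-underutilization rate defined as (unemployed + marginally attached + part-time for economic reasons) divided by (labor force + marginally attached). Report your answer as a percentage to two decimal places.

Broad underutilization rate ≈ 12.21%.

Labor force = 1,094.48 + 75.99 = 1,170.47 thousand.
Numerator = 75.99 + 13.19 + 55.37 = 144.55 thousand.
Denominator = 1,170.47 + 13.19 = 1,183.66 thousand.
Broad rate = 144.55 / 1,183.66 = 12.21%.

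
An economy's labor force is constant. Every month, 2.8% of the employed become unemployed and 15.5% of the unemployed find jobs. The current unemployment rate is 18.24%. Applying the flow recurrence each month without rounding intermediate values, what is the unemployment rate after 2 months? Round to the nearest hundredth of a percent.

Unemployment rate after two months ≈ 17.26%.

With a fixed labor force, u_{t+1} = u_t + s·(1−u_t) − f·u_t = u_t·(1−s−f) + s.
Here 1−s−f = 0.817 and s = 0.028.
u_1 = 0.182400 × 0.817 + 0.028 = 0.177021.
u_2 = 0.177021 × 0.817 + 0.028 = 0.172626.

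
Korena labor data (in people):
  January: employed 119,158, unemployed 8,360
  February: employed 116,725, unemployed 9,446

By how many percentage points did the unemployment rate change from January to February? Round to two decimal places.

The unemployment rate changed by +0.93 percentage points.

January: labor force = 119,158 + 8,360 = 127,518; u = 8,360/127,518 = 6.56%.
February: labor force = 116,725 + 9,446 = 126,171; u = 9,446/126,171 = 7.49%.
Change = 7.49% − 6.56% = +0.93 pp.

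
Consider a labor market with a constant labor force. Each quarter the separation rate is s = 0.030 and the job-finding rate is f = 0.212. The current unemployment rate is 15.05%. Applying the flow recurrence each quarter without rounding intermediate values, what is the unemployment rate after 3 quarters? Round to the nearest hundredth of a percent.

Unemployment rate after three quarters ≈ 13.55%.

With a fixed labor force, u_{t+1} = u_t + s·(1−u_t) − f·u_t = u_t·(1−s−f) + s.
Here 1−s−f = 0.758 and s = 0.030.
u_1 = 0.150500 × 0.758 + 0.030 = 0.144079.
u_2 = 0.144079 × 0.758 + 0.030 = 0.139212.
u_3 = 0.139212 × 0.758 + 0.030 = 0.135523.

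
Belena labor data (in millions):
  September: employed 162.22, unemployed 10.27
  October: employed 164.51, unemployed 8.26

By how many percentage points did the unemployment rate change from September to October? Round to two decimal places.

The unemployment rate changed by −1.17 percentage points.

September: labor force = 162.22 + 10.27 = 172.49; u = 10.27/172.49 = 5.95%.
October: labor force = 164.51 + 8.26 = 172.77; u = 8.26/172.77 = 4.78%.
Change = 4.78% − 5.95% = −1.17 pp.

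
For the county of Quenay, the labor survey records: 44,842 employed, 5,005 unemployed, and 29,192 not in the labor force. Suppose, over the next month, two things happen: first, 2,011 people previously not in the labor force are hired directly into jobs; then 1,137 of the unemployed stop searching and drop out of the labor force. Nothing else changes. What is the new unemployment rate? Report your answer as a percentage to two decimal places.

New unemployment rate ≈ 7.63%.

Initially, labor force = 44,842 + 5,005 = 49,847, so u = 5,005/49,847 = 10.04%.
After the first change, employed and labor force both rise by 2,011; unemployed unchanged → E = 46,853, U = 5,005, labor force = 51,858.
After the second change, unemployed and labor force both fall by 1,137 → E = 46,853, U = 3,868, labor force = 50,721.
New unemployment rate = 3,868 / 50,721 = 7.63%.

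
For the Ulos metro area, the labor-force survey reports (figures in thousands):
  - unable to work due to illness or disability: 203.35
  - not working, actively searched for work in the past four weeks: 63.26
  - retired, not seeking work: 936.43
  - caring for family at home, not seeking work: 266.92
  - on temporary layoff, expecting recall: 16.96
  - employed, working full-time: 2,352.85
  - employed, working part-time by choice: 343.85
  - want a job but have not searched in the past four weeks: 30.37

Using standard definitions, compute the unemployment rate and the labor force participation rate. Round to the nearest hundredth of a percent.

Employed = 2,352.85 + 343.85 = 2,696.70 thousand.
Unemployed = 63.26 + 16.96 = 80.22 thousand (jobless and actively searching, or on temporary layoff).
Labor force = 2,696.70 + 80.22 = 2,776.92 thousand.
Not in labor force = 203.35 + 936.43 + 266.92 + 30.37 = 1,437.07 thousand (those not working and not actively searching are outside the labor force — including those who want a job but have given up searching).
Civilian working-age population = 2,776.92 + 1,437.07 = 4,213.99 thousand.
Unemployment rate = 80.22 / 2,776.92 = 2.89%.
Labor force participation rate = 2,776.92 / 4,213.99 = 65.90%.

Unemployment rate ≈ 2.89%; labor force participation rate ≈ 65.90%.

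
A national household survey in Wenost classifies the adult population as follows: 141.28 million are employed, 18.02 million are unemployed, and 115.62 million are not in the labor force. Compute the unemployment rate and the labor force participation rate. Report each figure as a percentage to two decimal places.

Unemployment rate ≈ 11.31%; labor force participation rate ≈ 57.94%.

Labor force = employed + unemployed = 141.28 + 18.02 = 159.30 million.
Working-age population = 159.30 + 115.62 = 274.92 million.
Unemployment rate = 18.02 / 159.30 = 11.31%.
Labor force participation rate = 159.30 / 274.92 = 57.94%.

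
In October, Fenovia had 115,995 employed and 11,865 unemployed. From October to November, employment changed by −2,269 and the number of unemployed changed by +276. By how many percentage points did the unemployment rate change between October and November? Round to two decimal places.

The unemployment rate changed by +0.37 percentage points.

October: labor force = 115,995 + 11,865 = 127,860; u = 11,865/127,860 = 9.28%.
November: labor force = 113,726 + 12,141 = 125,867; u = 12,141/125,867 = 9.65%.
Change = 9.65% − 9.28% = +0.37 pp.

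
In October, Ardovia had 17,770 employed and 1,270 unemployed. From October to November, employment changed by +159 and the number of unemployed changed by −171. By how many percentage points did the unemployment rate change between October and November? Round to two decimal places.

The unemployment rate changed by −0.89 percentage points.

October: labor force = 17,770 + 1,270 = 19,040; u = 1,270/19,040 = 6.67%.
November: labor force = 17,929 + 1,099 = 19,028; u = 1,099/19,028 = 5.78%.
Change = 5.78% − 6.67% = −0.89 pp.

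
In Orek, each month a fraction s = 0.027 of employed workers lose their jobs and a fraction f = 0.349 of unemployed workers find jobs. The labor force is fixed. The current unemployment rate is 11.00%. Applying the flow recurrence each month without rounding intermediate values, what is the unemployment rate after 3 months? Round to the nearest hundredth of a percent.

With a fixed labor force, u_{t+1} = u_t + s·(1−u_t) − f·u_t = u_t·(1−s−f) + s.
Here 1−s−f = 0.624 and s = 0.027.
u_1 = 0.110000 × 0.624 + 0.027 = 0.095640.
u_2 = 0.095640 × 0.624 + 0.027 = 0.086679.
u_3 = 0.086679 × 0.624 + 0.027 = 0.081088.

Unemployment rate after three months ≈ 8.11%.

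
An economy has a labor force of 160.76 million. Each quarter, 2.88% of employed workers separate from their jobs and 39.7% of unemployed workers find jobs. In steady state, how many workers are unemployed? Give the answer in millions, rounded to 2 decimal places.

About 10.87 million are unemployed in steady state.

Steady-state unemployment rate u* = s/(s+f) = 2.88/(2.88+39.7) = 0.067637.
Unemployed = u* × labor force = 0.067637 × 160.76 ≈ 10.87 million.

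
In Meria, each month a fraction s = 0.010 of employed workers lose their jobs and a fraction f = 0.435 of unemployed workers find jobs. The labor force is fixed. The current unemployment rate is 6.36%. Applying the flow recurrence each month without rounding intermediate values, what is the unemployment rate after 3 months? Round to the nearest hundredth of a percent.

Unemployment rate after three months ≈ 2.95%.

With a fixed labor force, u_{t+1} = u_t + s·(1−u_t) − f·u_t = u_t·(1−s−f) + s.
Here 1−s−f = 0.555 and s = 0.010.
u_1 = 0.063600 × 0.555 + 0.010 = 0.045298.
u_2 = 0.045298 × 0.555 + 0.010 = 0.035140.
u_3 = 0.035140 × 0.555 + 0.010 = 0.029503.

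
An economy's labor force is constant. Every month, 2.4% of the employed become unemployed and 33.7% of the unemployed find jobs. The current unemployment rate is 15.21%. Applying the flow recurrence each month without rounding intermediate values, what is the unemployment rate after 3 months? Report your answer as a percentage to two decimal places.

Unemployment rate after three months ≈ 8.88%.

With a fixed labor force, u_{t+1} = u_t + s·(1−u_t) − f·u_t = u_t·(1−s−f) + s.
Here 1−s−f = 0.639 and s = 0.024.
u_1 = 0.152100 × 0.639 + 0.024 = 0.121192.
u_2 = 0.121192 × 0.639 + 0.024 = 0.101442.
u_3 = 0.101442 × 0.639 + 0.024 = 0.088821.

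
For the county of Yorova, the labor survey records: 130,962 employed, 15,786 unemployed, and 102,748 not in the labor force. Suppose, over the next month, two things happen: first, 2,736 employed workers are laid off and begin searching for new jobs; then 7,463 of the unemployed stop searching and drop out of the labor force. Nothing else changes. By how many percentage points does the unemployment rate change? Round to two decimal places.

The unemployment rate changes by −2.82 percentage points.

Initially, labor force = 130,962 + 15,786 = 146,748, so u = 15,786/146,748 = 10.76%.
After the first change, employed falls and unemployed rises by 2,736; labor force unchanged → E = 128,226, U = 18,522, labor force = 146,748.
After the second change, unemployed and labor force both fall by 7,463 → E = 128,226, U = 11,059, labor force = 139,285.
New unemployment rate = 11,059 / 139,285 = 7.94%.
Change = 7.94% − 10.76% = −2.82 percentage points.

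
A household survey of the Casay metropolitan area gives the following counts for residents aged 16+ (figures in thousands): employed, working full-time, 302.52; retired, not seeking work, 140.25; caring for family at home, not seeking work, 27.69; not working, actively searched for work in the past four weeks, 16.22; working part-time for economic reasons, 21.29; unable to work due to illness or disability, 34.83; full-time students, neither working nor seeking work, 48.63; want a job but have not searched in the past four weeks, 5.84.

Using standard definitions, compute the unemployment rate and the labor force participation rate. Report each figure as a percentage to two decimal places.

Employed = 302.52 + 21.29 = 323.81 thousand (anyone who worked, including part-time for economic reasons, counts as employed).
Unemployed = 16.22 thousand.
Labor force = 323.81 + 16.22 = 340.03 thousand.
Not in labor force = 140.25 + 27.69 + 34.83 + 48.63 + 5.84 = 257.24 thousand (those not working and not actively searching are outside the labor force — including those who want a job but have given up searching).
Civilian working-age population = 340.03 + 257.24 = 597.27 thousand.
Unemployment rate = 16.22 / 340.03 = 4.77%.
Labor force participation rate = 340.03 / 597.27 = 56.93%.

Unemployment rate ≈ 4.77%; labor force participation rate ≈ 56.93%.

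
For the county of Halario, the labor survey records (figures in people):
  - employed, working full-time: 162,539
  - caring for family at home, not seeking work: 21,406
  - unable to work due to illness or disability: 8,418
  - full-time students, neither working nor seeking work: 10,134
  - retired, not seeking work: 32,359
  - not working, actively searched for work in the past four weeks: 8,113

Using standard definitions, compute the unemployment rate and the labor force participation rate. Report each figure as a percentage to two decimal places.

Unemployment rate ≈ 4.75%; labor force participation rate ≈ 70.24%.

Employed = 162,539.
Unemployed = 8,113.
Labor force = 162,539 + 8,113 = 170,652.
Not in labor force = 21,406 + 8,418 + 10,134 + 32,359 = 72,317 (those not working and not actively searching are outside the labor force).
Civilian working-age population = 170,652 + 72,317 = 242,969.
Unemployment rate = 8,113 / 170,652 = 4.75%.
Labor force participation rate = 170,652 / 242,969 = 70.24%.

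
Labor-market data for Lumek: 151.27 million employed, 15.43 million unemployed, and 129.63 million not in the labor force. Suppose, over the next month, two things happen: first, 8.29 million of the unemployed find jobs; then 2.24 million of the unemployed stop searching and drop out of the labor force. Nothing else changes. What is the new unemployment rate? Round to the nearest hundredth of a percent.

Initially, labor force = 151.27 + 15.43 = 166.70 million, so u = 15.43/166.70 = 9.26%.
After the first change, unemployed falls and employed rises by 8.29; labor force unchanged → E = 159.56, U = 7.14, labor force = 166.70 million.
After the second change, unemployed and labor force both fall by 2.24 → E = 159.56, U = 4.90, labor force = 164.46 million.
New unemployment rate = 4.90 / 164.46 = 2.98%.

New unemployment rate ≈ 2.98%.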